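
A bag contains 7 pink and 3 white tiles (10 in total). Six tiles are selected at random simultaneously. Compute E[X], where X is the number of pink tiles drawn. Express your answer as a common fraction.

21/5

By linearity of expectation, E[X] = Σ P(draw i is pink); by symmetry each draw (even without replacement) has P(pink) = 7/10.
E[X] = 6 · 7/10 = 21/5 ≈ 4.2000.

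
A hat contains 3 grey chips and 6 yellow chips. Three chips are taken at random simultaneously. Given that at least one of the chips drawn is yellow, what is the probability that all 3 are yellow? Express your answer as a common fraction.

20/83

P(all 3 yellow) = C(6,3)/C(9,3) = 5/21; P(at least one yellow) = 1 − C(3,3)/C(9,3) = 83/84.
Since 'all 3 yellow' ⊆ 'at least one yellow', P(all 3 | at least one) = 5/21 / 83/84 = 20/83 ≈ 0.2410.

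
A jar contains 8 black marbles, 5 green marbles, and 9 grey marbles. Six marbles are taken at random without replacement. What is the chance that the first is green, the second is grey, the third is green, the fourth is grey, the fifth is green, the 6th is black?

Multiply the conditional probability of each draw in order, without replacement, so each draw removes one from its color and from the total.
P = (5/22) · (9/21) · (4/20) · (8/19) · (3/18) · (8/17) = 16/24871 ≈ 0.0006.

16/24871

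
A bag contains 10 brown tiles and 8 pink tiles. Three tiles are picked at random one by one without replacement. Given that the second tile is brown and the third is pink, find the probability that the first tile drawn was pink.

P(first=pink and the second tile is brown and the third is pink) = (8/18)·(10/17)·(7/16) = 35/306.
P(E) = Σ over first color = 5/34 + 35/306 = 40/153.
By Bayes, P(first=pink | E) = 35/306 / 40/153 = 7/16 ≈ 0.4375.

7/16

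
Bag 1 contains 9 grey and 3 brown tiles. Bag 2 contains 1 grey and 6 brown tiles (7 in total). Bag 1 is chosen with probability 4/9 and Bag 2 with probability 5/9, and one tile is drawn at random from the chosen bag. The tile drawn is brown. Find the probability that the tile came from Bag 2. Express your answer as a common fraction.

30/37

P(brown | Bag 1) = 1/4; P(brown | Bag 2) = 6/7.
P(brown) = 4/9·1/4 + 5/9·6/7 = 37/63.
By Bayes' rule, P(Bag 2 | brown) = 10/21 / 37/63 = 30/37 ≈ 0.8108.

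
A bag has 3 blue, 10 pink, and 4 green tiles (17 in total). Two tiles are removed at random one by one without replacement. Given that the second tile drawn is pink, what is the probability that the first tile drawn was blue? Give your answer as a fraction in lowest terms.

3/16

P(first=blue and the second tile drawn is pink) = (3/17)·(10/16) = 15/136.
P(the second tile drawn is pink) = Σ over first color = 15/136 + 45/136 + 5/34 = 10/17.
By Bayes, P(first=blue | the second tile drawn is pink) = 15/136 / 10/17 = 3/16 ≈ 0.1875.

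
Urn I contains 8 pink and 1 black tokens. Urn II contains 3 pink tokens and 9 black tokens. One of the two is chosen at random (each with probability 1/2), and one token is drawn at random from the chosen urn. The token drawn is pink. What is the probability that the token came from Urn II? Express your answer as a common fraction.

9/41

P(pink | Urn I) = 8/9; P(pink | Urn II) = 1/4.
P(pink) = 1/2·8/9 + 1/2·1/4 = 41/72.
By Bayes' rule, P(Urn II | pink) = 1/8 / 41/72 = 9/41 ≈ 0.2195.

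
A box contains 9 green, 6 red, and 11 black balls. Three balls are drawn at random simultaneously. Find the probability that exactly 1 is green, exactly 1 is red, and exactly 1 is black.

Unordered draws without replacement: count favorable combinations over C(26,3).
Favorable = C(9,1) · C(6,1) · C(11,1) = 594; total = C(26,3) = 2600.
P = 594/2600 = 297/1300 ≈ 0.2285.

297/1300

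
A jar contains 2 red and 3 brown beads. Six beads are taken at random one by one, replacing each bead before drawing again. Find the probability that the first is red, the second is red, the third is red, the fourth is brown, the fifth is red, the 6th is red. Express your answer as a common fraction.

96/15625

Multiply the conditional probability of each draw in order, with replacement (the composition resets each draw).
P = (2/5) · (2/5) · (2/5) · (3/5) · (2/5) · (2/5) = 96/15625 ≈ 0.0061.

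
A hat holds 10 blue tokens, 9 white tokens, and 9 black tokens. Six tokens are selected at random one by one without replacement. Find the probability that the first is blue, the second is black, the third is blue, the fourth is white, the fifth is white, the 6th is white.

9/5980

Multiply the conditional probability of each draw in order, without replacement, so each draw removes one from its color and from the total.
P = (10/28) · (9/27) · (9/26) · (9/25) · (8/24) · (7/23) = 9/5980 ≈ 0.0015.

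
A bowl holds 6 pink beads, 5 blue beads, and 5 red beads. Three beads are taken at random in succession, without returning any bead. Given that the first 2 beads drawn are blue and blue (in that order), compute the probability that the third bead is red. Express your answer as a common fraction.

After removing 2 blue, the bowl has 5 red out of 14 remaining.
P(third is red | given) = 5/14 ≈ 0.3571.

5/14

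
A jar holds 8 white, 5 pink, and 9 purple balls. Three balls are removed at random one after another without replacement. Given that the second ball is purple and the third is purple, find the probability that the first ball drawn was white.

P(first=white and the second ball is purple and the third is purple) = (8/22)·(9/21)·(8/20) = 24/385.
P(E) = Σ over first color = 24/385 + 3/77 + 3/55 = 12/77.
By Bayes, P(first=white | E) = 24/385 / 12/77 = 2/5 ≈ 0.4000.

2/5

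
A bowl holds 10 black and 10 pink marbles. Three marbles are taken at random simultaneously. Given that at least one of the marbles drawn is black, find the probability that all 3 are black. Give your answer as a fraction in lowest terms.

P(all 3 black) = C(10,3)/C(20,3) = 2/19; P(at least one black) = 1 − C(10,3)/C(20,3) = 17/19.
Since 'all 3 black' ⊆ 'at least one black', P(all 3 | at least one) = 2/19 / 17/19 = 2/17 ≈ 0.1176.

2/17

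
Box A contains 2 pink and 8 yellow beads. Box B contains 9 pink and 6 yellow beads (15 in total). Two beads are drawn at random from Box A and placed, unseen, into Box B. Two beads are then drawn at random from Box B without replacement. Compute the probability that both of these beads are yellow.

Condition on how many of the transferred beads are yellow (from Box A: 8 yellow of 10; then Box B has 17 total).
  0 yellow: C(8,0)C(2,2)/C(10,2) = 1/45; then P = C(6,2)/C(17,2) = 15/136
  1 yellow: C(8,1)C(2,1)/C(10,2) = 16/45; then P = C(7,2)/C(17,2) = 21/136
  2 yellow: C(8,2)C(2,0)/C(10,2) = 28/45; then P = C(8,2)/C(17,2) = 7/34
P(both yellow) = 227/1224 ≈ 0.1855.

227/1224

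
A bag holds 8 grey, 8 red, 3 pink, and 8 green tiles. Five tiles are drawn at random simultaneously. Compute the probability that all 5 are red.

Unordered draws without replacement: count favorable combinations over C(27,5).
Favorable = C(8,0) · C(8,5) · C(3,0) · C(8,0) = 56; total = C(27,5) = 80730.
P = 56/80730 = 28/40365 ≈ 0.0007.

28/40365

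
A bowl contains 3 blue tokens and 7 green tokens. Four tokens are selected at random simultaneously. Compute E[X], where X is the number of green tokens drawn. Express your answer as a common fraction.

By linearity of expectation, E[X] = Σ P(draw i is green); by symmetry each draw (even without replacement) has P(green) = 7/10.
E[X] = 4 · 7/10 = 14/5 ≈ 2.8000.

14/5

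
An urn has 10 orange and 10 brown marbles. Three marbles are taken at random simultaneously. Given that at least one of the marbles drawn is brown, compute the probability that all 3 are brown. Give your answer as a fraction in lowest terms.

P(all 3 brown) = C(10,3)/C(20,3) = 2/19; P(at least one brown) = 1 − C(10,3)/C(20,3) = 17/19.
Since 'all 3 brown' ⊆ 'at least one brown', P(all 3 | at least one) = 2/19 / 17/19 = 2/17 ≈ 0.1176.

2/17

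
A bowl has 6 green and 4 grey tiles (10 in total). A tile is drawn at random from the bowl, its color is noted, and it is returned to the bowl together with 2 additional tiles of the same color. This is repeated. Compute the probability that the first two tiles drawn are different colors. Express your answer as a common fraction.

Either grey then green, or green then grey; after the first draw the total is 12.
P = (4/10)·(6/12) + (6/10)·(4/12) = 2/5 ≈ 0.4000.

2/5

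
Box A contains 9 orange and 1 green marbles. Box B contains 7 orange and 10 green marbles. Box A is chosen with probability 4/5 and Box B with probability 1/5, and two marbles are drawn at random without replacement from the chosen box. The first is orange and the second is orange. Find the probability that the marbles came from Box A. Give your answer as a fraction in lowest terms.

2176/2281

P(E | Box A) = 4/5; P(E | Box B) = 21/136.
P(E) = 4/5·4/5 + 1/5·21/136 = 2281/3400.
By Bayes' rule, P(Box A | E) = 16/25 / 2281/3400 = 2176/2281 ≈ 0.9540.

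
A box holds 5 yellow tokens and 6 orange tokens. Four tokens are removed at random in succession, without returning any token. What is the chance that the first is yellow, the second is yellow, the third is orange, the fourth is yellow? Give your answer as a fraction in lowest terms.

1/22

Multiply the conditional probability of each draw in order, without replacement, so each draw removes one from its color and from the total.
P = (5/11) · (4/10) · (6/9) · (3/8) = 1/22 ≈ 0.0455.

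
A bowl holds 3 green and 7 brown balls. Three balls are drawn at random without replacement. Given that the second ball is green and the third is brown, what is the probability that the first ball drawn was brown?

3/4

P(first=brown and the second ball is green and the third is brown) = (7/10)·(3/9)·(6/8) = 7/40.
P(E) = Σ over first color = 7/120 + 7/40 = 7/30.
By Bayes, P(first=brown | E) = 7/40 / 7/30 = 3/4 ≈ 0.7500.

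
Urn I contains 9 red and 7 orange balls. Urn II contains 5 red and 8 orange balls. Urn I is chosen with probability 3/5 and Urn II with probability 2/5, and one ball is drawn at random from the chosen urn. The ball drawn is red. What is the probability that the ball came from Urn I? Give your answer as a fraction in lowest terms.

351/511

P(red | Urn I) = 9/16; P(red | Urn II) = 5/13.
P(red) = 3/5·9/16 + 2/5·5/13 = 511/1040.
By Bayes' rule, P(Urn I | red) = 27/80 / 511/1040 = 351/511 ≈ 0.6869.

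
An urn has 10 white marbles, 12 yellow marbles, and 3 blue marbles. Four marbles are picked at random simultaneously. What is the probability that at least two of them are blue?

Sum the hypergeometric tail for j = 2,…,3 blue marbles.
Favorable = C(3,2)·C(22,2) + C(3,3)·C(22,1) = 715; total = C(25,4) = 12650.
P = 715/12650 = 13/230 ≈ 0.0565.

13/230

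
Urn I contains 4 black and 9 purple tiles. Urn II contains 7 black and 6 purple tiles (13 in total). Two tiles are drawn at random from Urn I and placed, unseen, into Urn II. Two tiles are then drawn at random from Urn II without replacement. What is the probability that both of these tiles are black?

22/91

Condition on how many of the transferred tiles are black (from Urn I: 4 black of 13; then Urn II has 15 total).
  0 black: C(4,0)C(9,2)/C(13,2) = 6/13; then P = C(7,2)/C(15,2) = 1/5
  1 black: C(4,1)C(9,1)/C(13,2) = 6/13; then P = C(8,2)/C(15,2) = 4/15
  2 black: C(4,2)C(9,0)/C(13,2) = 1/13; then P = C(9,2)/C(15,2) = 12/35
P(both black) = 22/91 ≈ 0.2418.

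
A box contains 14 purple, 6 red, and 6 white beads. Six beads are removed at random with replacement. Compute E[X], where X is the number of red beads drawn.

18/13

By linearity of expectation, E[X] = Σ P(draw i is red); each independent draw has P(red) = 6/26.
E[X] = 6 · 6/26 = 18/13 ≈ 1.3846.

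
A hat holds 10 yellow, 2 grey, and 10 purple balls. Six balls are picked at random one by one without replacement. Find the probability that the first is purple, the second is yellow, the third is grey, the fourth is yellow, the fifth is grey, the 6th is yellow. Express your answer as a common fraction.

Multiply the conditional probability of each draw in order, without replacement, so each draw removes one from its color and from the total.
P = (10/22) · (10/21) · (2/20) · (9/19) · (1/18) · (8/17) = 20/74613 ≈ 0.0003.

20/74613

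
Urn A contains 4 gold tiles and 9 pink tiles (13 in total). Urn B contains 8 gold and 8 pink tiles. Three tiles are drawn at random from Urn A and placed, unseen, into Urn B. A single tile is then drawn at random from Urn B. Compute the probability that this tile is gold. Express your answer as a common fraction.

Condition on how many of the transferred tiles are gold (from Urn A: 4 gold of 13; then Urn B has 19 total).
  0 gold: C(4,0)C(9,3)/C(13,3) = 42/143; then P = 8/19
  1 gold: C(4,1)C(9,2)/C(13,3) = 72/143; then P = 9/19
  2 gold: C(4,2)C(9,1)/C(13,3) = 27/143; then P = 10/19
  3 gold: C(4,3)C(9,0)/C(13,3) = 2/143; then P = 11/19
P(gold from Urn B) = 116/247 ≈ 0.4696.

116/247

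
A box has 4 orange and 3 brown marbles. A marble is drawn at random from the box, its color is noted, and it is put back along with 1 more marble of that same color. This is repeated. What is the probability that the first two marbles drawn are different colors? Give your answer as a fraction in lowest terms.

Either orange then brown, or brown then orange; after the first draw the total is 8.
P = (4/7)·(3/8) + (3/7)·(4/8) = 3/7 ≈ 0.4286.

3/7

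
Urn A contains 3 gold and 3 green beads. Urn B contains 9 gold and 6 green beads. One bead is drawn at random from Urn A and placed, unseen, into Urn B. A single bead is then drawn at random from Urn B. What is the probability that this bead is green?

Condition on how many of the transferred beads are green (from Urn A: 3 green of 6; then Urn B has 16 total).
  0 green: C(3,0)C(3,1)/C(6,1) = 1/2; then P = 6/16
  1 green: C(3,1)C(3,0)/C(6,1) = 1/2; then P = 7/16
P(green from Urn B) = 13/32 ≈ 0.4062.

13/32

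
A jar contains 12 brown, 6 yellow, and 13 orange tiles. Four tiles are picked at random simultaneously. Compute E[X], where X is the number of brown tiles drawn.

By linearity of expectation, E[X] = Σ P(draw i is brown); by symmetry each draw (even without replacement) has P(brown) = 12/31.
E[X] = 4 · 12/31 = 48/31 ≈ 1.5484.

48/31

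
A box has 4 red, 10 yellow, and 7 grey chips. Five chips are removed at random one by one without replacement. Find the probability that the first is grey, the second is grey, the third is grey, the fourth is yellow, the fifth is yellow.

5/646

Multiply the conditional probability of each draw in order, without replacement, so each draw removes one from its color and from the total.
P = (7/21) · (6/20) · (5/19) · (10/18) · (9/17) = 5/646 ≈ 0.0077.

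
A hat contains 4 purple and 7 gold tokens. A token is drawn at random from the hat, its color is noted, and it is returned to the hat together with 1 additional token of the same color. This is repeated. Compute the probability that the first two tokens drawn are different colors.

Either purple then gold, or gold then purple; after the first draw the total is 12.
P = (4/11)·(7/12) + (7/11)·(4/12) = 14/33 ≈ 0.4242.

14/33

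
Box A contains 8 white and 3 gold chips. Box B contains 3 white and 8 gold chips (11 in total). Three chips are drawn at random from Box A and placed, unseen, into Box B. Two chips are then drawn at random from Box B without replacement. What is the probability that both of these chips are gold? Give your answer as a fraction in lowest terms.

Condition on how many of the transferred chips are gold (from Box A: 3 gold of 11; then Box B has 14 total).
  0 gold: C(3,0)C(8,3)/C(11,3) = 56/165; then P = C(8,2)/C(14,2) = 4/13
  1 gold: C(3,1)C(8,2)/C(11,3) = 28/55; then P = C(9,2)/C(14,2) = 36/91
  2 gold: C(3,2)C(8,1)/C(11,3) = 8/55; then P = C(10,2)/C(14,2) = 45/91
  3 gold: C(3,3)C(8,0)/C(11,3) = 1/165; then P = C(11,2)/C(14,2) = 55/91
P(both gold) = 1909/5005 ≈ 0.3814.

1909/5005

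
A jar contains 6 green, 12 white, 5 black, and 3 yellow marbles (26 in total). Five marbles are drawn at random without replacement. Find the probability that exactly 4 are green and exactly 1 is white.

9/3289

Unordered draws without replacement: count favorable combinations over C(26,5).
Favorable = C(6,4) · C(12,1) · C(5,0) · C(3,0) = 180; total = C(26,5) = 65780.
P = 180/65780 = 9/3289 ≈ 0.0027.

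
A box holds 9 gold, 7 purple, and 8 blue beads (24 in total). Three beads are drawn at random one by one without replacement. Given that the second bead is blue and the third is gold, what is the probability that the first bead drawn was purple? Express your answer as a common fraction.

P(first=purple and the second bead is blue and the third is gold) = (7/24)·(8/23)·(9/22) = 21/506.
P(E) = Σ over first color = 12/253 + 21/506 + 21/506 = 3/23.
By Bayes, P(first=purple | E) = 21/506 / 3/23 = 7/22 ≈ 0.3182.

7/22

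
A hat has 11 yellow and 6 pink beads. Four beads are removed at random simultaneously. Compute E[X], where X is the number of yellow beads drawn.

By linearity of expectation, E[X] = Σ P(draw i is yellow); by symmetry each draw (even without replacement) has P(yellow) = 11/17.
E[X] = 4 · 11/17 = 44/17 ≈ 2.5882.

44/17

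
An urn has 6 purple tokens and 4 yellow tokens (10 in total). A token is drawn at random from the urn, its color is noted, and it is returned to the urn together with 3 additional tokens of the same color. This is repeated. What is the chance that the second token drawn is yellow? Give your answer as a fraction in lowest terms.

Condition on the first draw. If first is yellow (prob 4/10), second-yellow has prob (7)/(13); if not (prob 6/10), it has prob 4/(13).
P = (4/10)·(7/13) + (6/10)·(4/13) = 2/5 ≈ 0.4000.

2/5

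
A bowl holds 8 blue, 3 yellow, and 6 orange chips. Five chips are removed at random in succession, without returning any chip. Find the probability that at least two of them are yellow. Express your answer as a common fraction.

Sum the hypergeometric tail for j = 2,…,3 yellow chips.
Favorable = C(3,2)·C(14,3) + C(3,3)·C(14,2) = 1183; total = C(17,5) = 6188.
P = 1183/6188 = 13/68 ≈ 0.1912.

13/68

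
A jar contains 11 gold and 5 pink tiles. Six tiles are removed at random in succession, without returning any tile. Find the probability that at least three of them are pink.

22/91

Sum the hypergeometric tail for j = 3,…,5 pink tiles.
Favorable = C(5,3)·C(11,3) + C(5,4)·C(11,2) + C(5,5)·C(11,1) = 1936; total = C(16,6) = 8008.
P = 1936/8008 = 22/91 ≈ 0.2418.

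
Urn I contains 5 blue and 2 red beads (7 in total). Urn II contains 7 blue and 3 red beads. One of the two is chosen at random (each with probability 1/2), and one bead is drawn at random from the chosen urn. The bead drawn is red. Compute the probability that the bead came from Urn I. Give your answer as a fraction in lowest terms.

P(red | Urn I) = 2/7; P(red | Urn II) = 3/10.
P(red) = 1/2·2/7 + 1/2·3/10 = 41/140.
By Bayes' rule, P(Urn I | red) = 1/7 / 41/140 = 20/41 ≈ 0.4878.

20/41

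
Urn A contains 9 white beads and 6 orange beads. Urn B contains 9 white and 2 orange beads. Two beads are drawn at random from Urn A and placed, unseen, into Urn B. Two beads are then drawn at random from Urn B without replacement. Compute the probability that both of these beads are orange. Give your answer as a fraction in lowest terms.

Condition on how many of the transferred beads are orange (from Urn A: 6 orange of 15; then Urn B has 13 total).
  0 orange: C(6,0)C(9,2)/C(15,2) = 12/35; then P = C(2,2)/C(13,2) = 1/78
  1 orange: C(6,1)C(9,1)/C(15,2) = 18/35; then P = C(3,2)/C(13,2) = 1/26
  2 orange: C(6,2)C(9,0)/C(15,2) = 1/7; then P = C(4,2)/C(13,2) = 1/13
P(both orange) = 16/455 ≈ 0.0352.

16/455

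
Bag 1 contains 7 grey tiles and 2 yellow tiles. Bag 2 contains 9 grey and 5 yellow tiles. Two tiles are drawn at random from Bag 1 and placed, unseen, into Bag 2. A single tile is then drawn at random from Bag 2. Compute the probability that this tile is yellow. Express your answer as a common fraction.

Condition on how many of the transferred tiles are yellow (from Bag 1: 2 yellow of 9; then Bag 2 has 16 total).
  0 yellow: C(2,0)C(7,2)/C(9,2) = 7/12; then P = 5/16
  1 yellow: C(2,1)C(7,1)/C(9,2) = 7/18; then P = 6/16
  2 yellow: C(2,2)C(7,0)/C(9,2) = 1/36; then P = 7/16
P(yellow from Bag 2) = 49/144 ≈ 0.3403.

49/144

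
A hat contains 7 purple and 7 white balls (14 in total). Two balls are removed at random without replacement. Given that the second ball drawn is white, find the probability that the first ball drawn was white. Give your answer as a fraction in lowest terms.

P(first=white and the second ball drawn is white) = (7/14)·(6/13) = 3/13.
P(the second ball drawn is white) = Σ over first color = 7/26 + 3/13 = 1/2.
By Bayes, P(first=white | the second ball drawn is white) = 3/13 / 1/2 = 6/13 ≈ 0.4615.

6/13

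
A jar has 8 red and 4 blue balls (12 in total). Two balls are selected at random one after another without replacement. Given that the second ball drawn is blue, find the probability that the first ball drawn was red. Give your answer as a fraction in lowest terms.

8/11

P(first=red and the second ball drawn is blue) = (8/12)·(4/11) = 8/33.
P(the second ball drawn is blue) = Σ over first color = 8/33 + 1/11 = 1/3.
By Bayes, P(first=red | the second ball drawn is blue) = 8/33 / 1/3 = 8/11 ≈ 0.7273.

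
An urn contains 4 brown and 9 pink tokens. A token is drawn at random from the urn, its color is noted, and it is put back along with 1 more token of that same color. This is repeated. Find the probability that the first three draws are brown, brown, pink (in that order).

Track the composition after each reinforcement of +1.
P = (4/13) · (5/14) · (9/15) = 6/91 ≈ 0.0659.

6/91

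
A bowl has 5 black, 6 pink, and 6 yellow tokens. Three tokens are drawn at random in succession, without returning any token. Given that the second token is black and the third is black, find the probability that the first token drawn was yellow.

P(first=yellow and the second token is black and the third is black) = (6/17)·(5/16)·(4/15) = 1/34.
P(E) = Σ over first color = 1/68 + 1/34 + 1/34 = 5/68.
By Bayes, P(first=yellow | E) = 1/34 / 5/68 = 2/5 ≈ 0.4000.

2/5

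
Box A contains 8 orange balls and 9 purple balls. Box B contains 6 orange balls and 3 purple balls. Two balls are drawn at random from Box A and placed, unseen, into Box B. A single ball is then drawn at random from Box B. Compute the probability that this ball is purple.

69/187

Condition on how many of the transferred balls are purple (from Box A: 9 purple of 17; then Box B has 11 total).
  0 purple: C(9,0)C(8,2)/C(17,2) = 7/34; then P = 3/11
  1 purple: C(9,1)C(8,1)/C(17,2) = 9/17; then P = 4/11
  2 purple: C(9,2)C(8,0)/C(17,2) = 9/34; then P = 5/11
P(purple from Box B) = 69/187 ≈ 0.3690.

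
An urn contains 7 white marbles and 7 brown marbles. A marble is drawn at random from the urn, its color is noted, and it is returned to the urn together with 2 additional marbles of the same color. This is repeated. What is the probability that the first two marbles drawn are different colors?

7/16

Either brown then white, or white then brown; after the first draw the total is 16.
P = (7/14)·(7/16) + (7/14)·(7/16) = 7/16 ≈ 0.4375.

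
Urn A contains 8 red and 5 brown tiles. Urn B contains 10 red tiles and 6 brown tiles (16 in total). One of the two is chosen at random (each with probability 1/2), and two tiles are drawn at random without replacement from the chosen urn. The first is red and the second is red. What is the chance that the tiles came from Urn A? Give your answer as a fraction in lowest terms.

P(E | Urn A) = 14/39; P(E | Urn B) = 3/8.
P(E) = 1/2·14/39 + 1/2·3/8 = 229/624.
By Bayes' rule, P(Urn A | E) = 7/39 / 229/624 = 112/229 ≈ 0.4891.

112/229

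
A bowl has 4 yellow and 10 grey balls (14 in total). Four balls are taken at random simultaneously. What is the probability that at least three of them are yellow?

Sum the hypergeometric tail for j = 3,…,4 yellow balls.
Favorable = C(4,3)·C(10,1) + C(4,4)·C(10,0) = 41; total = C(14,4) = 1001.
P = 41/1001 = 41/1001 ≈ 0.0410.

41/1001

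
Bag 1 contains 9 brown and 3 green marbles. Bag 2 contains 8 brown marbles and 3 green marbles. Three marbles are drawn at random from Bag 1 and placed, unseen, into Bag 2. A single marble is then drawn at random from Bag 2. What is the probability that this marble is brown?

41/56

Condition on how many of the transferred marbles are brown (from Bag 1: 9 brown of 12; then Bag 2 has 14 total).
  0 brown: C(9,0)C(3,3)/C(12,3) = 1/220; then P = 8/14
  1 brown: C(9,1)C(3,2)/C(12,3) = 27/220; then P = 9/14
  2 brown: C(9,2)C(3,1)/C(12,3) = 27/55; then P = 10/14
  3 brown: C(9,3)C(3,0)/C(12,3) = 21/55; then P = 11/14
P(brown from Bag 2) = 41/56 ≈ 0.7321.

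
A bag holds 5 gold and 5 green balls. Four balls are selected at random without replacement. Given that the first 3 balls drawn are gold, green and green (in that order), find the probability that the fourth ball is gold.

After removing 1 gold, 2 green, the bag has 4 gold out of 7 remaining.
P(fourth is gold | given) = 4/7 ≈ 0.5714.

4/7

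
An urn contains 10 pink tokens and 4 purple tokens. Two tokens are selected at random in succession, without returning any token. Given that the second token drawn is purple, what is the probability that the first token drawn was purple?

3/13

P(first=purple and the second token drawn is purple) = (4/14)·(3/13) = 6/91.
P(the second token drawn is purple) = Σ over first color = 20/91 + 6/91 = 2/7.
By Bayes, P(first=purple | the second token drawn is purple) = 6/91 / 2/7 = 3/13 ≈ 0.2308.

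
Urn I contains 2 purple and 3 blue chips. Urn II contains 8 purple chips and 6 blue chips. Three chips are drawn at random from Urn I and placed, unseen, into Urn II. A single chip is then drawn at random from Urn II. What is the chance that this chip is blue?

Condition on how many of the transferred chips are blue (from Urn I: 3 blue of 5; then Urn II has 17 total).
  1 blue: C(3,1)C(2,2)/C(5,3) = 3/10; then P = 7/17
  2 blue: C(3,2)C(2,1)/C(5,3) = 3/5; then P = 8/17
  3 blue: C(3,3)C(2,0)/C(5,3) = 1/10; then P = 9/17
P(blue from Urn II) = 39/85 ≈ 0.4588.

39/85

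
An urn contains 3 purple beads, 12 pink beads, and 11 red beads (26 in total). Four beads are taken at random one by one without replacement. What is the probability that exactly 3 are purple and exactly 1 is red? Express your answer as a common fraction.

Unordered draws without replacement: count favorable combinations over C(26,4).
Favorable = C(3,3) · C(12,0) · C(11,1) = 11; total = C(26,4) = 14950.
P = 11/14950 = 11/14950 ≈ 0.0007.

11/14950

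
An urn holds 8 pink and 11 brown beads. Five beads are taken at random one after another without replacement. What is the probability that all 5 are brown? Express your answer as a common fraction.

Unordered draws without replacement: count favorable combinations over C(19,5).
Favorable = C(8,0) · C(11,5) = 462; total = C(19,5) = 11628.
P = 462/11628 = 77/1938 ≈ 0.0397.

77/1938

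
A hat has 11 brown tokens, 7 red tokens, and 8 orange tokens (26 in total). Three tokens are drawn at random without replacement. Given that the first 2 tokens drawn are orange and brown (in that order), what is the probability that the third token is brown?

After removing 1 brown, 1 orange, the hat has 10 brown out of 24 remaining.
P(third is brown | given) = 10/24 = 5/12 ≈ 0.4167.

5/12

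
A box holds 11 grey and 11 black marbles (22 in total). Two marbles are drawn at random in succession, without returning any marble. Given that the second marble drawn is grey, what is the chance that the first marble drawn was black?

P(first=black and the second marble drawn is grey) = (11/22)·(11/21) = 11/42.
P(the second marble drawn is grey) = Σ over first color = 5/21 + 11/42 = 1/2.
By Bayes, P(first=black | the second marble drawn is grey) = 11/42 / 1/2 = 11/21 ≈ 0.5238.

11/21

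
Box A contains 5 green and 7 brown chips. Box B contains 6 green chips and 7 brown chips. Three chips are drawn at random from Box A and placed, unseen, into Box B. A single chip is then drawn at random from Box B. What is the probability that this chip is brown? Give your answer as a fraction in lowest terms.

Condition on how many of the transferred chips are brown (from Box A: 7 brown of 12; then Box B has 16 total).
  0 brown: C(7,0)C(5,3)/C(12,3) = 1/22; then P = 7/16
  1 brown: C(7,1)C(5,2)/C(12,3) = 7/22; then P = 8/16
  2 brown: C(7,2)C(5,1)/C(12,3) = 21/44; then P = 9/16
  3 brown: C(7,3)C(5,0)/C(12,3) = 7/44; then P = 10/16
P(brown from Box B) = 35/64 ≈ 0.5469.

35/64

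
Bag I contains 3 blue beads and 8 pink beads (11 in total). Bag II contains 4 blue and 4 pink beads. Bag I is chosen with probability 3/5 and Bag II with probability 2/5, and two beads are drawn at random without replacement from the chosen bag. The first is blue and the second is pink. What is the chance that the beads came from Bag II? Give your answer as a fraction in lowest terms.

55/118

P(E | Bag I) = 12/55; P(E | Bag II) = 2/7.
P(E) = 3/5·12/55 + 2/5·2/7 = 472/1925.
By Bayes' rule, P(Bag II | E) = 4/35 / 472/1925 = 55/118 ≈ 0.4661.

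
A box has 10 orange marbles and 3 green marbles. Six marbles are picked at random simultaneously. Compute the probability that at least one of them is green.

251/286

Use the complement: P(at least one green) = 1 − P(no green).
P(none) = C(10,6)/C(13,6) = 210/1716.
So P = 1 − 210/1716 = 251/286 ≈ 0.8776.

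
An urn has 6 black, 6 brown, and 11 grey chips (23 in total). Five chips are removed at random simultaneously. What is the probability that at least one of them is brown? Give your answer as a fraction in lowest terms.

Use the complement: P(at least one brown) = 1 − P(no brown).
P(none) = C(17,5)/C(23,5) = 6188/33649.
So P = 1 − 6188/33649 = 3923/4807 ≈ 0.8161.

3923/4807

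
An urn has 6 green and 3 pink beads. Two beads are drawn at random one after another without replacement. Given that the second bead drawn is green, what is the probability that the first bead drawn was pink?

P(first=pink and the second bead drawn is green) = (3/9)·(6/8) = 1/4.
P(the second bead drawn is green) = Σ over first color = 5/12 + 1/4 = 2/3.
By Bayes, P(first=pink | the second bead drawn is green) = 1/4 / 2/3 = 3/8 ≈ 0.3750.

3/8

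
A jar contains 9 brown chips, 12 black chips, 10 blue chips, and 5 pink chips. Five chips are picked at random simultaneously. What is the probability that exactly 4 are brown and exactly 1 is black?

Unordered draws without replacement: count favorable combinations over C(36,5).
Favorable = C(9,4) · C(12,1) · C(10,0) · C(5,0) = 1512; total = C(36,5) = 376992.
P = 1512/376992 = 3/748 ≈ 0.0040.

3/748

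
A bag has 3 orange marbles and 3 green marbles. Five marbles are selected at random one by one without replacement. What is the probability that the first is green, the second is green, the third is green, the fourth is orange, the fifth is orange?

Multiply the conditional probability of each draw in order, without replacement, so each draw removes one from its color and from the total.
P = (3/6) · (2/5) · (1/4) · (3/3) · (2/2) = 1/20 ≈ 0.0500.

1/20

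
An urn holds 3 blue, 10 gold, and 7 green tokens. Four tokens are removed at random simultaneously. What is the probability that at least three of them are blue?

Sum the hypergeometric tail for j = 3,…,3 blue tokens.
Favorable = C(3,3)·C(17,1) = 17; total = C(20,4) = 4845.
P = 17/4845 = 1/285 ≈ 0.0035.

1/285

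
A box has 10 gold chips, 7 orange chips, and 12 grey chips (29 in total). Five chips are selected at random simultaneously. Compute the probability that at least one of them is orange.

1467/1885

Use the complement: P(at least one orange) = 1 − P(no orange).
P(none) = C(22,5)/C(29,5) = 26334/118755.
So P = 1 − 26334/118755 = 1467/1885 ≈ 0.7782.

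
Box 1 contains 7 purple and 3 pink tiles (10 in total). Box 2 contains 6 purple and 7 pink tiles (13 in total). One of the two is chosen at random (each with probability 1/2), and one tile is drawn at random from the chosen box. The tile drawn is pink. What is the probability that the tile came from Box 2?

70/109

P(pink | Box 1) = 3/10; P(pink | Box 2) = 7/13.
P(pink) = 1/2·3/10 + 1/2·7/13 = 109/260.
By Bayes' rule, P(Box 2 | pink) = 7/26 / 109/260 = 70/109 ≈ 0.6422.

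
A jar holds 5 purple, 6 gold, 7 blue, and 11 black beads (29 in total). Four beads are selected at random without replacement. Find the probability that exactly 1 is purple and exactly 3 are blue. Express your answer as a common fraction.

25/3393

Unordered draws without replacement: count favorable combinations over C(29,4).
Favorable = C(5,1) · C(6,0) · C(7,3) · C(11,0) = 175; total = C(29,4) = 23751.
P = 175/23751 = 25/3393 ≈ 0.0074.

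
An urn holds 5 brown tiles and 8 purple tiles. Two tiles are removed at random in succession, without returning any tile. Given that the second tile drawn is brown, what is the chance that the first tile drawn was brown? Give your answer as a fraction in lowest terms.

1/3

P(first=brown and the second tile drawn is brown) = (5/13)·(4/12) = 5/39.
P(the second tile drawn is brown) = Σ over first color = 5/39 + 10/39 = 5/13.
By Bayes, P(first=brown | the second tile drawn is brown) = 5/39 / 5/13 = 1/3 ≈ 0.3333.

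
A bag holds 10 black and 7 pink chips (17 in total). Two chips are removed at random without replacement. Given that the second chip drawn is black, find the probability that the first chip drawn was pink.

7/16

P(first=pink and the second chip drawn is black) = (7/17)·(10/16) = 35/136.
P(the second chip drawn is black) = Σ over first color = 45/136 + 35/136 = 10/17.
By Bayes, P(first=pink | the second chip drawn is black) = 35/136 / 10/17 = 7/16 ≈ 0.4375.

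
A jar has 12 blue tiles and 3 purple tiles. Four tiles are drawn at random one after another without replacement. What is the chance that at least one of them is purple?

58/91

Use the complement: P(at least one purple) = 1 − P(no purple).
P(none) = C(12,4)/C(15,4) = 495/1365.
So P = 1 − 495/1365 = 58/91 ≈ 0.6374.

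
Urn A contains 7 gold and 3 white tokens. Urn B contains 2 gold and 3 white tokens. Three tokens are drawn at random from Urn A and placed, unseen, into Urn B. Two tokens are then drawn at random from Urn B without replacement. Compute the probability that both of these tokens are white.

59/280

Condition on how many of the transferred tokens are white (from Urn A: 3 white of 10; then Urn B has 8 total).
  0 white: C(3,0)C(7,3)/C(10,3) = 7/24; then P = C(3,2)/C(8,2) = 3/28
  1 white: C(3,1)C(7,2)/C(10,3) = 21/40; then P = C(4,2)/C(8,2) = 3/14
  2 white: C(3,2)C(7,1)/C(10,3) = 7/40; then P = C(5,2)/C(8,2) = 5/14
  3 white: C(3,3)C(7,0)/C(10,3) = 1/120; then P = C(6,2)/C(8,2) = 15/28
P(both white) = 59/280 ≈ 0.2107.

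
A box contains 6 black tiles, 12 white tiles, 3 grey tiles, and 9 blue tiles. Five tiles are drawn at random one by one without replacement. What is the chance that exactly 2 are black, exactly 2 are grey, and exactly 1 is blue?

Unordered draws without replacement: count favorable combinations over C(30,5).
Favorable = C(6,2) · C(12,0) · C(3,2) · C(9,1) = 405; total = C(30,5) = 142506.
P = 405/142506 = 15/5278 ≈ 0.0028.

15/5278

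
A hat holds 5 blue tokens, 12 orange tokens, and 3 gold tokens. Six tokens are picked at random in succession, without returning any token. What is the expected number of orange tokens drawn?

18/5

By linearity of expectation, E[X] = Σ P(draw i is orange); by symmetry each draw (even without replacement) has P(orange) = 12/20.
E[X] = 6 · 12/20 = 18/5 ≈ 3.6000.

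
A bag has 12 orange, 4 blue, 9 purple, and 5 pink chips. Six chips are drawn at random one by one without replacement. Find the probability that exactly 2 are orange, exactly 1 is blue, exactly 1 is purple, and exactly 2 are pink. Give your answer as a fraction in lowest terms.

Unordered draws without replacement: count favorable combinations over C(30,6).
Favorable = C(12,2) · C(4,1) · C(9,1) · C(5,2) = 23760; total = C(30,6) = 593775.
P = 23760/593775 = 528/13195 ≈ 0.0400.

528/13195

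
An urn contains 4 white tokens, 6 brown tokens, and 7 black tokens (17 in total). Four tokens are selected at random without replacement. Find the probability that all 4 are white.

1/2380

Unordered draws without replacement: count favorable combinations over C(17,4).
Favorable = C(4,4) · C(6,0) · C(7,0) = 1; total = C(17,4) = 2380.
P = 1/2380 = 1/2380 ≈ 0.0004.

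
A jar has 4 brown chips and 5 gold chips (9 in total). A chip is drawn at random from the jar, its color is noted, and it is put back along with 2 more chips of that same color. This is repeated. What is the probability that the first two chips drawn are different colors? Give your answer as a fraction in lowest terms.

40/99

Either gold then brown, or brown then gold; after the first draw the total is 11.
P = (5/9)·(4/11) + (4/9)·(5/11) = 40/99 ≈ 0.4040.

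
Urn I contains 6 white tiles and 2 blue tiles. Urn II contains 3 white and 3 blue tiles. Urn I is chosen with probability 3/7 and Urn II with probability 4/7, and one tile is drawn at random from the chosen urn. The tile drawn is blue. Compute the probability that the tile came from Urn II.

P(blue | Urn I) = 1/4; P(blue | Urn II) = 1/2.
P(blue) = 3/7·1/4 + 4/7·1/2 = 11/28.
By Bayes' rule, P(Urn II | blue) = 2/7 / 11/28 = 8/11 ≈ 0.7273.

8/11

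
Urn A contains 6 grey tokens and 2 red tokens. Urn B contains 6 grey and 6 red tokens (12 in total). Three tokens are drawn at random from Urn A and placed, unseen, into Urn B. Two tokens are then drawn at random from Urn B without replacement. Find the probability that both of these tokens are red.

Condition on how many of the transferred tokens are red (from Urn A: 2 red of 8; then Urn B has 15 total).
  0 red: C(2,0)C(6,3)/C(8,3) = 5/14; then P = C(6,2)/C(15,2) = 1/7
  1 red: C(2,1)C(6,2)/C(8,3) = 15/28; then P = C(7,2)/C(15,2) = 1/5
  2 red: C(2,2)C(6,1)/C(8,3) = 3/28; then P = C(8,2)/C(15,2) = 4/15
P(both red) = 183/980 ≈ 0.1867.

183/980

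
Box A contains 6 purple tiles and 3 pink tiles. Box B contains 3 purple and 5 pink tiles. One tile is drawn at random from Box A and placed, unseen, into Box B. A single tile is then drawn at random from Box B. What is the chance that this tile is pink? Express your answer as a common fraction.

Condition on how many of the transferred tiles are pink (from Box A: 3 pink of 9; then Box B has 9 total).
  0 pink: C(3,0)C(6,1)/C(9,1) = 2/3; then P = 5/9
  1 pink: C(3,1)C(6,0)/C(9,1) = 1/3; then P = 6/9
P(pink from Box B) = 16/27 ≈ 0.5926.

16/27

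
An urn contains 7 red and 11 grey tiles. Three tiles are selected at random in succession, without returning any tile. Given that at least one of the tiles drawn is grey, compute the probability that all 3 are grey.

15/71

P(all 3 grey) = C(11,3)/C(18,3) = 55/272; P(at least one grey) = 1 − C(7,3)/C(18,3) = 781/816.
Since 'all 3 grey' ⊆ 'at least one grey', P(all 3 | at least one) = 55/272 / 781/816 = 15/71 ≈ 0.2113.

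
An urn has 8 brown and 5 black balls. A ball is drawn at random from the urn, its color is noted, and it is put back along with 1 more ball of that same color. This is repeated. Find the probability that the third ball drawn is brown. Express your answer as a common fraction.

Sum over the four possibilities for the first two draws (brown/not-brown each), tracking how the brown count and total change by +1 per draw.
P(third is brown) = 8/13 ≈ 0.6154. (In a Pólya urn every draw has the same marginal probability 8/13.)

8/13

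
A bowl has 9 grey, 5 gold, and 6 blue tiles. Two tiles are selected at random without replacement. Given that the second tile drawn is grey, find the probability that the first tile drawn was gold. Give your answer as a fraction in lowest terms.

5/19

P(first=gold and the second tile drawn is grey) = (5/20)·(9/19) = 9/76.
P(the second tile drawn is grey) = Σ over first color = 18/95 + 9/76 + 27/190 = 9/20.
By Bayes, P(first=gold | the second tile drawn is grey) = 9/76 / 9/20 = 5/19 ≈ 0.2632.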